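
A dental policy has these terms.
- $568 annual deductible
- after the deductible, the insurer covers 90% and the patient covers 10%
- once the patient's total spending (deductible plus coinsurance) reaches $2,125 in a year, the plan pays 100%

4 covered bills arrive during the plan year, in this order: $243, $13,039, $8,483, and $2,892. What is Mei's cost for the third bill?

#1 ($243): fully absorbed by the deductible. Cost to patient: $243. OOP to date $243.
#2 ($13,039): $325 finishes the deductible; $12,714 goes to coinsurance; patient's 10% is $1,271.40. Cost to patient: $1,596.40. OOP to date $1,839.40.
#3 ($8,483): deductible met; 10% of $8,483 = $848.30. That would push OOP to $2,687.70, over the $2,125 cap, so patient pays $2,125 − $1,839.40 = $285.60.

$285.60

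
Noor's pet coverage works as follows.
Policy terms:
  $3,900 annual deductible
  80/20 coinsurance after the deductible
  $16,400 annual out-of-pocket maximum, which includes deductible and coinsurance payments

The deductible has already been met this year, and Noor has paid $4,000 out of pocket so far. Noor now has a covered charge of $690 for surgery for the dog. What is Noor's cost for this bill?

$138

The deductible is already satisfied, so the full bill goes to coinsurance.
Owner's 20% share of $690 is $138.
Total out-of-pocket so far would be $4,000 + $138 = $4,138, below the $16,400 cap — no reduction.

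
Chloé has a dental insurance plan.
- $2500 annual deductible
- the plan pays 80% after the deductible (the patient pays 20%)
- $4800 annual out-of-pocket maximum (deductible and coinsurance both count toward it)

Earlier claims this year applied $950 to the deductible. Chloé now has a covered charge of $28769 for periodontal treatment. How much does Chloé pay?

Remaining deductible: $2500 − $950 = $1550.
After the $1550 deductible portion, $28769 − $1550 = $27219 is subject to coinsurance.
Coinsurance: $27219 × 20% = $5443.80.
So the patient owes $1550 + $5443.80 = $6993.80 before any cap.
That would bring total out-of-pocket to $7943.80, past the $4800 cap. The patient is capped at $4800 − $950 = $3850 on this claim.

$3850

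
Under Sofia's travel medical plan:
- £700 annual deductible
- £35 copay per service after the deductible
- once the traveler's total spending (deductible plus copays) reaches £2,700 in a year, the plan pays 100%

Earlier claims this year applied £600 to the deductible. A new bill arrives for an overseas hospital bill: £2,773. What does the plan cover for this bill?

£2,638

£600 of the £700 deductible is already met, leaving £100.
That leaves £2,773 − £100 = £2,673 for the copay.
Copay on this service: £35.
That puts the traveler's cost at £100 + £35 = £135 before any cap.
Total out-of-pocket so far would be £600 + £135 = £735, below the £2,700 cap — no reduction.
The plan picks up £2,773 − £135 = £2,638.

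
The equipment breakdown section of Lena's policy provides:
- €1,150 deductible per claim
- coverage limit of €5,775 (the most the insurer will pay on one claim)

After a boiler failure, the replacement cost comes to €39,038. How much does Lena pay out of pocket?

Less the €1,150 deductible: €39,038 − €1,150 = €37,888.
Since €37,888 > €5,775, the payout is capped at €5,775.
The business owner bears the rest of the original loss: €39,038 − €5,775 = €33,263.

€33,263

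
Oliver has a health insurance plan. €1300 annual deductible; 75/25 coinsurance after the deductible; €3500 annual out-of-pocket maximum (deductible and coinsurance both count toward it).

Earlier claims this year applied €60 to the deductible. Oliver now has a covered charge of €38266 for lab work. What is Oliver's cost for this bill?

Deductible still to meet: €1300 − €60 = €1240.
That leaves €38266 − €1240 = €37026 for coinsurance.
Coinsurance: €37026 × 25% = €9256.50.
Patient responsibility before any cap: €1240 + €9256.50 = €10496.50.
Adding €10496.50 to the €60 already spent would give €10556.50, which exceeds the €3500 cap; the patient pays just €3500 − €60 = €3440.

€3440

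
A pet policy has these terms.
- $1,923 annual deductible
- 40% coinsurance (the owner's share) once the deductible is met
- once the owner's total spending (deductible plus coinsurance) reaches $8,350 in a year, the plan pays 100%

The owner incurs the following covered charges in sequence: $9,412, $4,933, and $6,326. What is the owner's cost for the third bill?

$1,458.20

Claim 1 ($9,412): $1,923 finishes the deductible; $7,489 goes to coinsurance; 40% of $7,489 = $2,995.60. Cost to owner: $4,918.60. OOP to date $4,918.60.
Claim 2 ($4,933): deductible met; 40% of $4,933 = $1,973.20. Owner owes $1,973.20 (running OOP $6,891.80).
Claim 3 ($6,326): deductible met; 40% of $6,326 = $2,530.40. OOP would hit $9,422.20 > $8,350, so the cap limits the owner to $8,350 − $6,891.80 = $1,458.20.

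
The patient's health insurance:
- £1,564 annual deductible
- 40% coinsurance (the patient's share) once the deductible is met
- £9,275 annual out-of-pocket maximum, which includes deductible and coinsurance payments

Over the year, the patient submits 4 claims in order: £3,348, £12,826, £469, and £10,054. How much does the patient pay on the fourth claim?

Bill 1, £3,348: deductible takes £1,564, £1,784 remains; coinsurance £1,784 × 40% = £713.60. Patient owes £2,277.60 (running OOP £2,277.60).
Bill 2, £12,826: 40% coinsurance on £12,826 = £5,130.40. Cost to patient: £5,130.40. OOP to date £7,408.
Bill 3, £469: 40% coinsurance on £469 = £187.60. Patient owes £187.60 (running OOP £7,595.60).
Bill 4, £10,054: 40% coinsurance on £10,054 = £4,021.60. That would push OOP to £11,617.20, over the £9,275 cap, so patient pays £9,275 − £7,595.60 = £1,679.40.

£1,679.40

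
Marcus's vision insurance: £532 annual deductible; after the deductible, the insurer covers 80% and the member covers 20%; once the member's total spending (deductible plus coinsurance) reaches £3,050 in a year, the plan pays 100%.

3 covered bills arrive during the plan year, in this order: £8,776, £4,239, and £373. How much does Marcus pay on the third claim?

£21.40

Claim 1 — £8,776: deductible takes £532, £8,244 remains; coinsurance £8,244 × 20% = £1,648.80. Member pays £2,180.80; OOP now £2,180.80.
Claim 2 — £4,239: deductible met; 20% of £4,239 = £847.80. Member pays £847.80; OOP now £3,028.60.
Claim 3 — £373: 20% coinsurance on £373 = £74.60. Adding that to £3,028.60 gives £3,103.20, past the £3,050 cap; member pays only £3,050 − £3,028.60 = £21.40.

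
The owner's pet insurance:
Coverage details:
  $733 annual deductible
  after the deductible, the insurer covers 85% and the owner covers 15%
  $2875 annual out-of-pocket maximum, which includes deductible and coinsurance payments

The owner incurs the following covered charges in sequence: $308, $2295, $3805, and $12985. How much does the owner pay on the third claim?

$570.75

Bill 1, $308: entire amount goes to the deductible. Cost to owner: $308. OOP to date $308.
Bill 2, $2295: deductible takes $425, $1870 remains; coinsurance $1870 × 15% = $280.50. Cost to owner: $705.50. OOP to date $1013.50.
Bill 3, $3805: deductible already satisfied, so owner's share is 15% × $3805 = $570.75. Cost to owner: $570.75. OOP to date $1584.25.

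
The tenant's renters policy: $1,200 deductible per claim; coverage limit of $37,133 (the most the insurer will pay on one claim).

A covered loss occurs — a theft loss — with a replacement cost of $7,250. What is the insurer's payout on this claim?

$6,050

Less the $1,200 deductible: $7,250 − $1,200 = $6,050.
$6,050 ≤ $37,133, so the limit doesn't bind; insurer pays $6,050.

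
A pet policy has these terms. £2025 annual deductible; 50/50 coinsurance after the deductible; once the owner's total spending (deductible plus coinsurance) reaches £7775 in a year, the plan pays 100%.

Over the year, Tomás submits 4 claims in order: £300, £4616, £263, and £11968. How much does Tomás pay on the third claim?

Claim 1 — £300: fully absorbed by the deductible. Cost to owner: £300. OOP to date £300.
Claim 2 — £4616: £1725 to deductible, leaving £2891; coinsurance £2891 × 50% = £1445.50. Owner pays £3170.50; OOP now £3470.50.
Claim 3 — £263: deductible met; 50% of £263 = £131.50. Owner owes £131.50 (running OOP £3602).

£131.50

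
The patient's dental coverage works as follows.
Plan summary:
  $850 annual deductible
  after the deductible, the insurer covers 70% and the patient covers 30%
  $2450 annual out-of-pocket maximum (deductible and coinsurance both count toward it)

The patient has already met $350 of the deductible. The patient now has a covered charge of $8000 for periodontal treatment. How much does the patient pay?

Deductible still to meet: $850 − $350 = $500.
That leaves $8000 − $500 = $7500 for coinsurance.
30% of $7500 = $2250 falls to the patient.
So the patient owes $500 + $2250 = $2750 before any cap.
That would bring total out-of-pocket to $3100, past the $2450 cap. The patient is capped at $2450 − $350 = $2100 on this claim.

$2100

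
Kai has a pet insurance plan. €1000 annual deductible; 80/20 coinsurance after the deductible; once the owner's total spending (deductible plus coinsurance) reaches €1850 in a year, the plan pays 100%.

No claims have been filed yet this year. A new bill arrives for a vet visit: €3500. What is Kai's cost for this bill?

The full €1000 deductible is still open; €1000 of this bill applies to it.
The remaining €2500 (= €3500 − €1000) moves to coinsurance.
Owner's 20% share of €2500 is €500.
So the owner owes €1000 + €500 = €1500 before any cap.
Year-to-date out-of-pocket becomes €0 + €1500 = €1500, still under the €1850 maximum, so no cap applies.

€1500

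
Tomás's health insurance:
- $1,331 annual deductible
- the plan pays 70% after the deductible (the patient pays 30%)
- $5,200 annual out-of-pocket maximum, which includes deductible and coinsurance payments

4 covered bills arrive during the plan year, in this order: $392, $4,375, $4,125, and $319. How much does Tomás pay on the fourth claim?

Claim 1 ($392): fully absorbed by the deductible. Patient pays $392; OOP now $392.
Claim 2 ($4,375): deductible takes $939, $3,436 remains; patient's 30% is $1,030.80. Patient owes $1,969.80 (running OOP $2,361.80).
Claim 3 ($4,125): deductible met; 30% of $4,125 = $1,237.50. Patient pays $1,237.50; OOP now $3,599.30.
Claim 4 ($319): 30% coinsurance on $319 = $95.70. Cost to patient: $95.70. OOP to date $3,695.

$95.70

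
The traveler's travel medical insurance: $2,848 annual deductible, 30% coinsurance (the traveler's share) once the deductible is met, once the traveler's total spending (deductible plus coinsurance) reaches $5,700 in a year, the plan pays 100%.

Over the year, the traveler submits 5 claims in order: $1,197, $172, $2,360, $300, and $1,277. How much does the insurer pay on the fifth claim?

$893.90

Claim 1 ($1,197): entire amount goes to the deductible. Traveler owes $1,197 (running OOP $1,197). Insurer: $1,197 − $1,197 = $0.
Claim 2 ($172): fully absorbed by the deductible. Traveler owes $172 (running OOP $1,369). Plan pays $172 − $172 = $0.
Claim 3 ($2,360): deductible takes $1,479, $881 remains; 30% of $881 = $264.30. Cost to traveler: $1,743.30. OOP to date $3,112.30. Plan pays $2,360 − $1,743.30 = $616.70.
Claim 4 ($300): 30% coinsurance on $300 = $90. Traveler pays $90; OOP now $3,202.30. Plan pays $300 − $90 = $210.
Claim 5 ($1,277): deductible met; 30% of $1,277 = $383.10. Traveler owes $383.10 (running OOP $3,585.40). Plan pays $1,277 − $383.10 = $893.90.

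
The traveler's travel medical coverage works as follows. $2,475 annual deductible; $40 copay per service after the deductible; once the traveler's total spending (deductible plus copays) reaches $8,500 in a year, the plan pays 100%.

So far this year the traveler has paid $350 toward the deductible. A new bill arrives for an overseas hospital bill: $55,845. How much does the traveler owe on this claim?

$350 of the $2,475 deductible is already met, leaving $2,125.
The remaining $53,720 (= $55,845 − $2,125) moves to the copay.
Copay on this service: $40.
Traveler responsibility before any cap: $2,125 + $40 = $2,165.
Total out-of-pocket so far would be $350 + $2,165 = $2,515, below the $8,500 cap — no reduction.

$2,165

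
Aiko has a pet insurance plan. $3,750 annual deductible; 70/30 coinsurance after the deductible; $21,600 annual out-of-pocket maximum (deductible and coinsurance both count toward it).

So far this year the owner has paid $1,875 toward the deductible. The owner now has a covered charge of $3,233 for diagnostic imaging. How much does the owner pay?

$1,875 of the $3,750 deductible is already met, leaving $1,875.
After the $1,875 deductible portion, $3,233 − $1,875 = $1,358 is subject to coinsurance.
30% of $1,358 = $407.40 falls to the owner.
Owner responsibility before any cap: $1,875 + $407.40 = $2,282.40.
Cumulative spending $1,875 + $2,282.40 = $4,157.40 stays under the $21,600 maximum.

$2,282.40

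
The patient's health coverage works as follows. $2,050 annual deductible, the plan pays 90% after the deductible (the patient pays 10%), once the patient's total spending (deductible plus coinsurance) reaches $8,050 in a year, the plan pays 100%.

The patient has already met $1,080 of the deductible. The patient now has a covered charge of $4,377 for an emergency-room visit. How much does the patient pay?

Remaining deductible: $2,050 − $1,080 = $970.
The remaining $3,407 (= $4,377 − $970) moves to coinsurance.
10% of $3,407 = $340.70 falls to the patient.
Patient responsibility before any cap: $970 + $340.70 = $1,310.70.
Cumulative spending $1,080 + $1,310.70 = $2,390.70 stays under the $8,050 maximum.

$1,310.70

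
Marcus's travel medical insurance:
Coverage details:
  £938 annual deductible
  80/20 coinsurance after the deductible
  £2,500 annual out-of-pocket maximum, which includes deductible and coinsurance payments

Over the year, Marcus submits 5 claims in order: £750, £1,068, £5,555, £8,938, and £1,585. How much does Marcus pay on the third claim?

£1,111

Bill 1, £750: all of it applies to the deductible. Cost to traveler: £750. OOP to date £750.
Bill 2, £1,068: deductible takes £188, £880 remains; 20% of £880 = £176. Cost to traveler: £364. OOP to date £1,114.
Bill 3, £5,555: deductible met; 20% of £5,555 = £1,111. Cost to traveler: £1,111. OOP to date £2,225.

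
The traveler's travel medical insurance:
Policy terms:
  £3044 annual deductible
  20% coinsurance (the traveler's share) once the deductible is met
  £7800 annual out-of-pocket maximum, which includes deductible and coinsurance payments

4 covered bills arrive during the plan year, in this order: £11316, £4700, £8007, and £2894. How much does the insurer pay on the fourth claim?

Claim 1 (£11316): £3044 finishes the deductible; £8272 goes to coinsurance; traveler's 20% is £1654.40. Cost to traveler: £4698.40. OOP to date £4698.40. Insurer: £11316 − £4698.40 = £6617.60.
Claim 2 (£4700): 20% coinsurance on £4700 = £940. Traveler owes £940 (running OOP £5638.40). Plan pays £4700 − £940 = £3760.
Claim 3 (£8007): deductible already satisfied, so traveler's share is 20% × £8007 = £1601.40. Cost to traveler: £1601.40. OOP to date £7239.80. Insurer: £8007 − £1601.40 = £6405.60.
Claim 4 (£2894): deductible met; 20% of £2894 = £578.80. That would push OOP to £7818.60, over the £7800 cap, so traveler pays £7800 − £7239.80 = £560.20. Insurer: £2894 − £560.20 = £2333.80.

£2333.80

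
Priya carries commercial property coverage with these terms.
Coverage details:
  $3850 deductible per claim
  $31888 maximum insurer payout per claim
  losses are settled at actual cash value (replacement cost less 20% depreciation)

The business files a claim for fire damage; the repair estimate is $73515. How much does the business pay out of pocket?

$41627

Depreciate 20%: the covered value is $73515 × 0.8 = $58812.
Subtract the deductible: $58812 − $3850 = $54962.
Since $54962 > $31888, the payout is capped at $31888.
Business's share is the uncovered remainder: $73515 − $31888 = $41627.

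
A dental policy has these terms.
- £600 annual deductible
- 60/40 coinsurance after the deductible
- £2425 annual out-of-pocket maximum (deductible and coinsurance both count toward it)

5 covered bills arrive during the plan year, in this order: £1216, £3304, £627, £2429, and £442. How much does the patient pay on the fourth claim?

£6.20

Claim 1 (£1216): £600 to deductible, leaving £616; 40% of £616 = £246.40. Patient owes £846.40 (running OOP £846.40).
Claim 2 (£3304): deductible met; 40% of £3304 = £1321.60. Patient pays £1321.60; OOP now £2168.
Claim 3 (£627): 40% coinsurance on £627 = £250.80. Patient pays £250.80; OOP now £2418.80.
Claim 4 (£2429): deductible already satisfied, so patient's share is 40% × £2429 = £971.60. OOP would hit £3390.40 > £2425, so the cap limits the patient to £2425 − £2418.80 = £6.20.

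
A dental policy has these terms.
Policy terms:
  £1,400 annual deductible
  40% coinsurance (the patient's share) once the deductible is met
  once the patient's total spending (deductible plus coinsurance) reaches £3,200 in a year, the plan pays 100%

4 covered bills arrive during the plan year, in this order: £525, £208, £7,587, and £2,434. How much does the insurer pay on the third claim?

Claim 1 — £525: fully absorbed by the deductible. Patient owes £525 (running OOP £525). Plan pays £525 − £525 = £0.
Claim 2 — £208: all of it applies to the deductible. Patient owes £208 (running OOP £733). Plan pays £208 − £208 = £0.
Claim 3 — £7,587: deductible takes £667, £6,920 remains; patient's 40% is £2,768. Deductible plus coinsurance: £667 + £2,768 = £3,435. Adding that to £733 gives £4,168, past the £3,200 cap; patient pays only £3,200 − £733 = £2,467. Insurer: £7,587 − £2,467 = £5,120.

£5,120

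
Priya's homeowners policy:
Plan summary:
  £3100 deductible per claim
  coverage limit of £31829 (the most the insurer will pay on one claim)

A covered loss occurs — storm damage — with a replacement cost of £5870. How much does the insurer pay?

£2770

Less the £3100 deductible: £5870 − £3100 = £2770.
That's under the £31829 cap, so the insurer reimburses the full £2770.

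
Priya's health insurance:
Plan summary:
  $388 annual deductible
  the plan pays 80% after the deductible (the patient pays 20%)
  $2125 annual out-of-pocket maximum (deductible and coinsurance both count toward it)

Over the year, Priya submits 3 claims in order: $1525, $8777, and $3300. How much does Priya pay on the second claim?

$1509.60

Claim 1 — $1525: $388 to deductible, leaving $1137; 20% of $1137 = $227.40. Cost to patient: $615.40. OOP to date $615.40.
Claim 2 — $8777: deductible already satisfied, so patient's share is 20% × $8777 = $1755.40. Adding that to $615.40 gives $2370.80, past the $2125 cap; patient pays only $2125 − $615.40 = $1509.60.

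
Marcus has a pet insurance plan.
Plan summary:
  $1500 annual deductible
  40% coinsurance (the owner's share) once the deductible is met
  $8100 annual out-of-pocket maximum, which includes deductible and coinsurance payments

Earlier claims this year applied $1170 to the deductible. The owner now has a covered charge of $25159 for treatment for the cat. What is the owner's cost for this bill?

$1170 of the $1500 deductible is already met, leaving $330.
The remaining $24829 (= $25159 − $330) moves to coinsurance.
Owner's 40% share of $24829 is $9931.60.
So the owner owes $330 + $9931.60 = $10261.60 before any cap.
That would bring total out-of-pocket to $11431.60, past the $8100 cap. The owner is capped at $8100 − $1170 = $6930 on this claim.

$6930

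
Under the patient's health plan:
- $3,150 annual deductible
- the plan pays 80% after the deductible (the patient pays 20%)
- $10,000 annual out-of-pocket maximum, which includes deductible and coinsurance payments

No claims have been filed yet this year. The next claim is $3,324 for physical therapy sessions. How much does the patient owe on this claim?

$3,184.80

Deductible not yet touched, so the first $3,150 of the bill goes to the deductible.
The remaining $174 (= $3,324 − $3,150) moves to coinsurance.
Patient's 20% share of $174 is $34.80.
Patient responsibility before any cap: $3,150 + $34.80 = $3,184.80.
Total out-of-pocket so far would be $0 + $3,184.80 = $3,184.80, below the $10,000 cap — no reduction.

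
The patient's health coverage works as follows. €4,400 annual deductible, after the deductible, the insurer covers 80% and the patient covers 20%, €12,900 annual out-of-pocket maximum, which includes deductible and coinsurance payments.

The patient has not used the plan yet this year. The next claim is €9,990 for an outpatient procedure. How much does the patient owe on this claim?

Deductible not yet touched, so the first €4,400 of the bill goes to the deductible.
After the €4,400 deductible portion, €9,990 − €4,400 = €5,590 is subject to coinsurance.
Coinsurance: €5,590 × 20% = €1,118.
Patient responsibility before any cap: €4,400 + €1,118 = €5,518.
Cumulative spending €0 + €5,518 = €5,518 stays under the €12,900 maximum.

€5,518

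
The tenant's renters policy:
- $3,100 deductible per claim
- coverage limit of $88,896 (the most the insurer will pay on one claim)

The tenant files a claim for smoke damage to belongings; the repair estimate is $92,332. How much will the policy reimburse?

$88,896

Less the $3,100 deductible: $92,332 − $3,100 = $89,232.
The $88,896 per-incident cap binds; insurer pays $88,896.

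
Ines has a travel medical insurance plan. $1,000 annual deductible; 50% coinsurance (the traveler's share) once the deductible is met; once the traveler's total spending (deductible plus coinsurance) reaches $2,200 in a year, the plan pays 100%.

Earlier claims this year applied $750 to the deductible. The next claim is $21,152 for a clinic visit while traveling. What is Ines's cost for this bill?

$750 of the $1,000 deductible is already met, leaving $250.
The remaining $20,902 (= $21,152 − $250) moves to coinsurance.
Coinsurance: $20,902 × 50% = $10,451.
So the traveler owes $250 + $10,451 = $10,701 before any cap.
Year-to-date out-of-pocket would reach $750 + $10,701 = $11,451, above the $2,200 maximum, so the traveler pays only $2,200 − $750 = $1,450.

$1,450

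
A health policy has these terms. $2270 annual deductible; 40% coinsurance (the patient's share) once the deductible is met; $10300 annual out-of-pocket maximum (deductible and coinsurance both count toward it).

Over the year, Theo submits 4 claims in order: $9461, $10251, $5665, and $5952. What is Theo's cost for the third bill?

$1053.20

Bill 1, $9461: $2270 to deductible, leaving $7191; coinsurance $7191 × 40% = $2876.40. Patient owes $5146.40 (running OOP $5146.40).
Bill 2, $10251: deductible met; 40% of $10251 = $4100.40. Patient owes $4100.40 (running OOP $9246.80).
Bill 3, $5665: 40% coinsurance on $5665 = $2266. Adding that to $9246.80 gives $11512.80, past the $10300 cap; patient pays only $10300 − $9246.80 = $1053.20.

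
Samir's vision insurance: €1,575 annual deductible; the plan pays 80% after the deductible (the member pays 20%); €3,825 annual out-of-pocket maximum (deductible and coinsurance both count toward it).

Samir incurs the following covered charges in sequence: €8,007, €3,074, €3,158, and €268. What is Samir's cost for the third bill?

#1 (€8,007): €1,575 finishes the deductible; €6,432 goes to coinsurance; 20% of €6,432 = €1,286.40. Member owes €2,861.40 (running OOP €2,861.40).
#2 (€3,074): 20% coinsurance on €3,074 = €614.80. Cost to member: €614.80. OOP to date €3,476.20.
#3 (€3,158): 20% coinsurance on €3,158 = €631.60. Adding that to €3,476.20 gives €4,107.80, past the €3,825 cap; member pays only €3,825 − €3,476.20 = €348.80.

€348.80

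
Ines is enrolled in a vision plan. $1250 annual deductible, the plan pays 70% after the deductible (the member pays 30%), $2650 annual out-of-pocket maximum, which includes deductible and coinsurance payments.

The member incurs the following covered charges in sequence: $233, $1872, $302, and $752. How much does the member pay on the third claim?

$90.60

Claim 1 — $233: entire amount goes to the deductible. Member pays $233; OOP now $233.
Claim 2 — $1872: deductible takes $1017, $855 remains; member's 30% is $256.50. Member owes $1273.50 (running OOP $1506.50).
Claim 3 — $302: deductible already satisfied, so member's share is 30% × $302 = $90.60. Member pays $90.60; OOP now $1597.10.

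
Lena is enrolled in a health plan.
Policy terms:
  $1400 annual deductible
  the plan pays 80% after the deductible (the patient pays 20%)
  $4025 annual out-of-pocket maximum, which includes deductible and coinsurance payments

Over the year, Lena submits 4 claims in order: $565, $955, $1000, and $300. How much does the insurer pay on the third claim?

$800

Claim 1 — $565: fully absorbed by the deductible. Patient pays $565; OOP now $565. Plan pays $565 − $565 = $0.
Claim 2 — $955: $835 to deductible, leaving $120; coinsurance $120 × 20% = $24. Patient owes $859 (running OOP $1424). Insurer: $955 − $859 = $96.
Claim 3 — $1000: deductible met; 20% of $1000 = $200. Patient pays $200; OOP now $1624. Insurer: $1000 − $200 = $800.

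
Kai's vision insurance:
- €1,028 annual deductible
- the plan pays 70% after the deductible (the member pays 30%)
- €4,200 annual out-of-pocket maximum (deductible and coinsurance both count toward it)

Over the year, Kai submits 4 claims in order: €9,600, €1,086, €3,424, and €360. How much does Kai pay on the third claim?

Claim 1 — €9,600: €1,028 to deductible, leaving €8,572; member's 30% is €2,571.60. Cost to member: €3,599.60. OOP to date €3,599.60.
Claim 2 — €1,086: deductible already satisfied, so member's share is 30% × €1,086 = €325.80. Cost to member: €325.80. OOP to date €3,925.40.
Claim 3 — €3,424: deductible already satisfied, so member's share is 30% × €3,424 = €1,027.20. Adding that to €3,925.40 gives €4,952.60, past the €4,200 cap; member pays only €4,200 − €3,925.40 = €274.60.

€274.60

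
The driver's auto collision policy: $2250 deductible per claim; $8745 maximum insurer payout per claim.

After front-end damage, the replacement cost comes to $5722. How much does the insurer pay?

After the deductible, $5722 − $2250 = $3472 remains.
That's under the $8745 cap, so the insurer reimburses the full $3472.

$3472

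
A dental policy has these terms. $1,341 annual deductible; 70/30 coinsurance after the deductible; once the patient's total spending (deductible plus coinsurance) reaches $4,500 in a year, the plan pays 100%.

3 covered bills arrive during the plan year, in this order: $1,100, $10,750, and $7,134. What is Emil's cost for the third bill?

#1 ($1,100): all of it applies to the deductible. Patient pays $1,100; OOP now $1,100.
#2 ($10,750): $241 to deductible, leaving $10,509; coinsurance $10,509 × 30% = $3,152.70. Cost to patient: $3,393.70. OOP to date $4,493.70.
#3 ($7,134): deductible already satisfied, so patient's share is 30% × $7,134 = $2,140.20. OOP would hit $6,633.90 > $4,500, so the cap limits the patient to $4,500 − $4,493.70 = $6.30.

$6.30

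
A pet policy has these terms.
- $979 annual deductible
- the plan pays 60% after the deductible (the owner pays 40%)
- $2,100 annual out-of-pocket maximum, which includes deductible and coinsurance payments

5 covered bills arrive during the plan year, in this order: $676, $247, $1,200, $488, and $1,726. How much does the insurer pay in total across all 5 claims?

$2,237

Claim 1 ($676): fully absorbed by the deductible. Owner owes $676 (running OOP $676). Insurer: $676 − $676 = $0.
Claim 2 ($247): fully absorbed by the deductible. Cost to owner: $247. OOP to date $923. Plan pays $247 − $247 = $0.
Claim 3 ($1,200): deductible takes $56, $1,144 remains; 40% of $1,144 = $457.60. Cost to owner: $513.60. OOP to date $1,436.60. Insurer: $1,200 − $513.60 = $686.40.
Claim 4 ($488): deductible already satisfied, so owner's share is 40% × $488 = $195.20. Owner pays $195.20; OOP now $1,631.80. Plan pays $488 − $195.20 = $292.80.
Claim 5 ($1,726): deductible met; 40% of $1,726 = $690.40. OOP would hit $2,322.20 > $2,100, so the cap limits the owner to $2,100 − $1,631.80 = $468.20. Insurer: $1,726 − $468.20 = $1,257.80.
Insurer total = bills − owner's total = $4,337 − $2,100 = $2,237.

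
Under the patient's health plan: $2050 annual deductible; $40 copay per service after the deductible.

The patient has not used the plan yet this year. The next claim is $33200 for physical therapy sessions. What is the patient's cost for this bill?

$2090

The full $2050 deductible is still open; $2050 of this bill applies to it.
The remaining $31150 (= $33200 − $2050) moves to the copay.
Copay on this service: $40.
So the patient owes $2050 + $40 = $2090.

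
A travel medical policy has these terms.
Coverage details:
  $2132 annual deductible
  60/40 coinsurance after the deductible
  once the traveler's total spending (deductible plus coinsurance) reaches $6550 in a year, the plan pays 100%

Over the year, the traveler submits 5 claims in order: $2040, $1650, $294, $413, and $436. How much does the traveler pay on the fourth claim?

$165.20

Claim 1 ($2040): all of it applies to the deductible. Traveler owes $2040 (running OOP $2040).
Claim 2 ($1650): $92 to deductible, leaving $1558; coinsurance $1558 × 40% = $623.20. Cost to traveler: $715.20. OOP to date $2755.20.
Claim 3 ($294): deductible already satisfied, so traveler's share is 40% × $294 = $117.60. Traveler pays $117.60; OOP now $2872.80.
Claim 4 ($413): deductible met; 40% of $413 = $165.20. Traveler pays $165.20; OOP now $3038.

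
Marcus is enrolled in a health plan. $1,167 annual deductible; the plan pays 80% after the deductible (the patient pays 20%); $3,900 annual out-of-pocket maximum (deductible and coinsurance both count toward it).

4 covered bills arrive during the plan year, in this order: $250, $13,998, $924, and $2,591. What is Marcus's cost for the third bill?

Claim 1 ($250): all of it applies to the deductible. Cost to patient: $250. OOP to date $250.
Claim 2 ($13,998): $917 to deductible, leaving $13,081; 20% of $13,081 = $2,616.20. Patient pays $3,533.20; OOP now $3,783.20.
Claim 3 ($924): deductible met; 20% of $924 = $184.80. That would push OOP to $3,968, over the $3,900 cap, so patient pays $3,900 − $3,783.20 = $116.80.

$116.80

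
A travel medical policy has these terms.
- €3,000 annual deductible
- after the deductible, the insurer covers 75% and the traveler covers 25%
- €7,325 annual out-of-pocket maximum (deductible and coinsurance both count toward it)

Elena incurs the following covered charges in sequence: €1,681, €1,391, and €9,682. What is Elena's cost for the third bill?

Claim 1 (€1,681): all of it applies to the deductible. Cost to traveler: €1,681. OOP to date €1,681.
Claim 2 (€1,391): €1,319 finishes the deductible; €72 goes to coinsurance; coinsurance €72 × 25% = €18. Traveler pays €1,337; OOP now €3,018.
Claim 3 (€9,682): deductible met; 25% of €9,682 = €2,420.50. Traveler owes €2,420.50 (running OOP €5,438.50).

€2,420.50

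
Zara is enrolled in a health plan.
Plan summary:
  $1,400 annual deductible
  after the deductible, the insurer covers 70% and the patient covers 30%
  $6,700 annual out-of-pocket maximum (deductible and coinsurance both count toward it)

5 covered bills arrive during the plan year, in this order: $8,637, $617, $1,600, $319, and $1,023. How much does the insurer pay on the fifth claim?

$716.10

#1 ($8,637): $1,400 finishes the deductible; $7,237 goes to coinsurance; patient's 30% is $2,171.10. Patient owes $3,571.10 (running OOP $3,571.10). Insurer: $8,637 − $3,571.10 = $5,065.90.
#2 ($617): deductible already satisfied, so patient's share is 30% × $617 = $185.10. Cost to patient: $185.10. OOP to date $3,756.20. Insurer: $617 − $185.10 = $431.90.
#3 ($1,600): deductible met; 30% of $1,600 = $480. Patient owes $480 (running OOP $4,236.20). Plan pays $1,600 − $480 = $1,120.
#4 ($319): deductible met; 30% of $319 = $95.70. Cost to patient: $95.70. OOP to date $4,331.90. Plan pays $319 − $95.70 = $223.30.
#5 ($1,023): 30% coinsurance on $1,023 = $306.90. Patient owes $306.90 (running OOP $4,638.80). Plan pays $1,023 − $306.90 = $716.10.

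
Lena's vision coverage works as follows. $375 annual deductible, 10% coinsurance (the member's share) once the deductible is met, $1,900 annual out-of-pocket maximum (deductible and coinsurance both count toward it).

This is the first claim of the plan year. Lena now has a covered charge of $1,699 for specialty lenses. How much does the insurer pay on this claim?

The full $375 deductible is still open; $375 of this bill applies to it.
After the $375 deductible portion, $1,699 − $375 = $1,324 is subject to coinsurance.
Coinsurance: $1,324 × 10% = $132.40.
So the member owes $375 + $132.40 = $507.40 before any cap.
Total out-of-pocket so far would be $0 + $507.40 = $507.40, below the $1,900 cap — no reduction.
Insurer pays the balance: $1,699 − $507.40 = $1,191.60.

$1,191.60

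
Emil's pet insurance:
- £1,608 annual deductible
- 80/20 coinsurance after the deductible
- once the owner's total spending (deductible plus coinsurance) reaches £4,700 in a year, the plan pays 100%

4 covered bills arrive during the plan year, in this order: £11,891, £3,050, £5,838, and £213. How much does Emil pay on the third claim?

£425.40

#1 (£11,891): £1,608 to deductible, leaving £10,283; 20% of £10,283 = £2,056.60. Owner pays £3,664.60; OOP now £3,664.60.
#2 (£3,050): deductible already satisfied, so owner's share is 20% × £3,050 = £610. Owner owes £610 (running OOP £4,274.60).
#3 (£5,838): deductible met; 20% of £5,838 = £1,167.60. That would push OOP to £5,442.20, over the £4,700 cap, so owner pays £4,700 − £4,274.60 = £425.40.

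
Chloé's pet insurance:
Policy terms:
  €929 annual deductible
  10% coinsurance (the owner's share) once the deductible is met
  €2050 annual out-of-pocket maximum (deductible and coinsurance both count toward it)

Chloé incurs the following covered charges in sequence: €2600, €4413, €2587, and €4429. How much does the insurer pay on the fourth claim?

€4175.10

Claim 1 — €2600: €929 to deductible, leaving €1671; coinsurance €1671 × 10% = €167.10. Cost to owner: €1096.10. OOP to date €1096.10. Plan pays €2600 − €1096.10 = €1503.90.
Claim 2 — €4413: deductible already satisfied, so owner's share is 10% × €4413 = €441.30. Owner pays €441.30; OOP now €1537.40. Plan pays €4413 − €441.30 = €3971.70.
Claim 3 — €2587: 10% coinsurance on €2587 = €258.70. Owner pays €258.70; OOP now €1796.10. Insurer: €2587 − €258.70 = €2328.30.
Claim 4 — €4429: deductible already satisfied, so owner's share is 10% × €4429 = €442.90. That would push OOP to €2239, over the €2050 cap, so owner pays €2050 − €1796.10 = €253.90. Insurer: €4429 − €253.90 = €4175.10.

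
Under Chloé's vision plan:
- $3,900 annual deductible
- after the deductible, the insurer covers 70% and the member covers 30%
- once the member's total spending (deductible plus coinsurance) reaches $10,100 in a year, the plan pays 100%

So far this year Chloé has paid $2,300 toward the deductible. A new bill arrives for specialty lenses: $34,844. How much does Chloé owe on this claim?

$7,800

Remaining deductible: $3,900 − $2,300 = $1,600.
After the $1,600 deductible portion, $34,844 − $1,600 = $33,244 is subject to coinsurance.
Coinsurance: $33,244 × 30% = $9,973.20.
Member responsibility before any cap: $1,600 + $9,973.20 = $11,573.20.
Adding $11,573.20 to the $2,300 already spent would give $13,873.20, which exceeds the $10,100 cap; the member pays just $10,100 − $2,300 = $7,800.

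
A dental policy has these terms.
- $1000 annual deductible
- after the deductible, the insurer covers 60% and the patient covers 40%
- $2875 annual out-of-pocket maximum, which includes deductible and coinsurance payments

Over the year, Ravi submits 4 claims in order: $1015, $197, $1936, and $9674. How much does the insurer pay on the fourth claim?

$8658.20

Claim 1 — $1015: $1000 finishes the deductible; $15 goes to coinsurance; coinsurance $15 × 40% = $6. Patient owes $1006 (running OOP $1006). Plan pays $1015 − $1006 = $9.
Claim 2 — $197: deductible met; 40% of $197 = $78.80. Patient owes $78.80 (running OOP $1084.80). Insurer: $197 − $78.80 = $118.20.
Claim 3 — $1936: 40% coinsurance on $1936 = $774.40. Patient owes $774.40 (running OOP $1859.20). Plan pays $1936 − $774.40 = $1161.60.
Claim 4 — $9674: 40% coinsurance on $9674 = $3869.60. That would push OOP to $5728.80, over the $2875 cap, so patient pays $2875 − $1859.20 = $1015.80. Insurer: $9674 − $1015.80 = $8658.20.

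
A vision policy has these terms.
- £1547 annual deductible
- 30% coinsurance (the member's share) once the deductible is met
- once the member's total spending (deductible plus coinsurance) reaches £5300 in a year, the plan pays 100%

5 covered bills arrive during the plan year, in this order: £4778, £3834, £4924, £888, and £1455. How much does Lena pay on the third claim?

£1477.20

#1 (£4778): £1547 finishes the deductible; £3231 goes to coinsurance; 30% of £3231 = £969.30. Cost to member: £2516.30. OOP to date £2516.30.
#2 (£3834): deductible met; 30% of £3834 = £1150.20. Member pays £1150.20; OOP now £3666.50.
#3 (£4924): deductible met; 30% of £4924 = £1477.20. Cost to member: £1477.20. OOP to date £5143.70.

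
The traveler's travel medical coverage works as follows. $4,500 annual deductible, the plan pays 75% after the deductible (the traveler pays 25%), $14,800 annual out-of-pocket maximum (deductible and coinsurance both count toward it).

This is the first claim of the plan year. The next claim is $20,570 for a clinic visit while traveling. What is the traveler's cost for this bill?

Deductible not yet touched, so the first $4,500 of the bill goes to the deductible.
That leaves $20,570 − $4,500 = $16,070 for coinsurance.
Coinsurance: $16,070 × 25% = $4,017.50.
So the traveler owes $4,500 + $4,017.50 = $8,517.50 before any cap.
Total out-of-pocket so far would be $0 + $8,517.50 = $8,517.50, below the $14,800 cap — no reduction.

$8,517.50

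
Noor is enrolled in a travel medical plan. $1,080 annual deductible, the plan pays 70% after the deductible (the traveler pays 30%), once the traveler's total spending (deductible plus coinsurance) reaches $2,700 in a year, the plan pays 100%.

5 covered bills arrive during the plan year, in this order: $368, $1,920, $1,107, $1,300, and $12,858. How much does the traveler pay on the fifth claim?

$535.50

Claim 1 ($368): fully absorbed by the deductible. Traveler owes $368 (running OOP $368).
Claim 2 ($1,920): $712 finishes the deductible; $1,208 goes to coinsurance; coinsurance $1,208 × 30% = $362.40. Traveler owes $1,074.40 (running OOP $1,442.40).
Claim 3 ($1,107): 30% coinsurance on $1,107 = $332.10. Traveler pays $332.10; OOP now $1,774.50.
Claim 4 ($1,300): 30% coinsurance on $1,300 = $390. Traveler owes $390 (running OOP $2,164.50).
Claim 5 ($12,858): deductible met; 30% of $12,858 = $3,857.40. OOP would hit $6,021.90 > $2,700, so the cap limits the traveler to $2,700 − $2,164.50 = $535.50.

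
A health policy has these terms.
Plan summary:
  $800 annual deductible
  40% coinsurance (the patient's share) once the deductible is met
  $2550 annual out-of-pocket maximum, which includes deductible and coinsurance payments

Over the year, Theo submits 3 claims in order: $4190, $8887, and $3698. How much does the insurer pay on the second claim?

$8493

#1 ($4190): deductible takes $800, $3390 remains; coinsurance $3390 × 40% = $1356. Patient pays $2156; OOP now $2156. Plan pays $4190 − $2156 = $2034.
#2 ($8887): deductible met; 40% of $8887 = $3554.80. That would push OOP to $5710.80, over the $2550 cap, so patient pays $2550 − $2156 = $394. Plan pays $8887 − $394 = $8493.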